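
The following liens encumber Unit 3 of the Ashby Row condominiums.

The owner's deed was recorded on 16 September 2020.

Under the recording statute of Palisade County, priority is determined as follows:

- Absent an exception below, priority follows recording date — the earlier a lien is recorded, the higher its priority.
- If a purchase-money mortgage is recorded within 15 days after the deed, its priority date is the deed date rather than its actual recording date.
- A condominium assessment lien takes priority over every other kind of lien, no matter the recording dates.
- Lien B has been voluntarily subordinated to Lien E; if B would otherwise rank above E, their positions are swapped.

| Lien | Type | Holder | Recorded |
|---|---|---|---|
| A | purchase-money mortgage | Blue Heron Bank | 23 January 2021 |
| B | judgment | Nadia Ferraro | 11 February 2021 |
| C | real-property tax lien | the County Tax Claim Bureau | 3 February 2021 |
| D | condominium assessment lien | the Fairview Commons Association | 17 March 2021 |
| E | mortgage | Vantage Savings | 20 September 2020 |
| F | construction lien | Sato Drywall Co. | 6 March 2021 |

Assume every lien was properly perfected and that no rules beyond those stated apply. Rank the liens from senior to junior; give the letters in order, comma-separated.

D, E, A, C, B, F

Adjusting effective dates: A was recorded 129 days after the deed, outside the 15-day window, so it keeps its recording date.
As a condominium assessment lien, D is senior to every other lien.
Remaining liens by effective date: E (20 September 2020), A (23 January 2021), C (3 February 2021), B (11 February 2021), F (6 March 2021).
Since B is not senior to E, the subordination leaves the order unchanged.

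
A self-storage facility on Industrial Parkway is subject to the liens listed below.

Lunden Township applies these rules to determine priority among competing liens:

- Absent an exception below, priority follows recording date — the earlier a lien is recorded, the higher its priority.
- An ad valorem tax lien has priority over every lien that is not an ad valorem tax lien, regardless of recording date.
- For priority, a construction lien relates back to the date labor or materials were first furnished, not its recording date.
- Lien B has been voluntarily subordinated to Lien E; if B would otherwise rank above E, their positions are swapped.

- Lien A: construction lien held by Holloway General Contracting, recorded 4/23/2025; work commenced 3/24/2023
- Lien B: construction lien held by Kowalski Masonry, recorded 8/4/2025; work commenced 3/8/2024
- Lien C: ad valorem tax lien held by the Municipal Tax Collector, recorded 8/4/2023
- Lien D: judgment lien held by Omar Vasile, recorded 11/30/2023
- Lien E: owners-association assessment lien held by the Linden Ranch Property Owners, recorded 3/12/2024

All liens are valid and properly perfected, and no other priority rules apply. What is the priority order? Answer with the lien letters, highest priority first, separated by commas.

First, effective dates: A is treated as recorded 3/24/2023, the work-commencement date; B relates back to 3/8/2024 (work commenced).
C is an ad valorem tax lien and takes priority over every other lien.
The other liens, earliest effective date first: A (3/24/2023), D (11/30/2023), B (3/8/2024), E (3/12/2024).
Because B would otherwise rank above E, the subordination swaps them.

C, A, D, E, B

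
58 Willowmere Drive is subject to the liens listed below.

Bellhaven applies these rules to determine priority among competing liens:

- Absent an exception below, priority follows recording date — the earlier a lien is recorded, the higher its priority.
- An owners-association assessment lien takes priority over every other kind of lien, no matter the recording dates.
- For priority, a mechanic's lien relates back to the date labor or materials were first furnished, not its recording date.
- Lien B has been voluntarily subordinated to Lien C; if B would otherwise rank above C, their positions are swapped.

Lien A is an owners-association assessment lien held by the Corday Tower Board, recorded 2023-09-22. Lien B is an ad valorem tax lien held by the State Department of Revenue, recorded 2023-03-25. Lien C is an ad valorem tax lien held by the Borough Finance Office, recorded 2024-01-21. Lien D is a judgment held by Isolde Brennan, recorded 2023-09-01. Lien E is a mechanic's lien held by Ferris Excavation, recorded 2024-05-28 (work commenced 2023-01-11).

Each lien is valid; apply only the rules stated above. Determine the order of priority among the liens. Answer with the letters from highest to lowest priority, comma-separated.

A, E, C, D, B

Effective dates after the stated exceptions: E's effective date is 2023-01-11, when work began.
As an owners-association assessment lien, A is senior to every other lien.
Among the remaining liens, by effective date: E (2023-01-11), B (2023-03-25), D (2023-09-01), C (2024-01-21).
B would otherwise be senior to C, so under the subordination agreement B and C exchange positions.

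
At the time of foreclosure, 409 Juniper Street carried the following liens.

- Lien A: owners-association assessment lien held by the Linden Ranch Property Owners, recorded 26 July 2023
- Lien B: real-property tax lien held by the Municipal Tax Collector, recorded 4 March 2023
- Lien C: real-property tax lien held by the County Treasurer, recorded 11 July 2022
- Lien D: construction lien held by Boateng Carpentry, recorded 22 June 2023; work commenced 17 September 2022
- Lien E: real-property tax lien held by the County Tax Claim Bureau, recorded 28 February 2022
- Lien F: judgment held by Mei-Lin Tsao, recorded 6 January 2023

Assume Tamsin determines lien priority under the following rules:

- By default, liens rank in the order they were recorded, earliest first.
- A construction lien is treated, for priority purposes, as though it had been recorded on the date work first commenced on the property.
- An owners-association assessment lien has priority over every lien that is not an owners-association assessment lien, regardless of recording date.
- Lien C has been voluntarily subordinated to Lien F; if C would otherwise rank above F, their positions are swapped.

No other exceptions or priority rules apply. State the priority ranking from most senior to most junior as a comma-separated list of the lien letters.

First, effective dates: D's effective date is 17 September 2022, when work began.
As an owners-association assessment lien, A is senior to every other lien.
Ordering the rest by effective date: E (28 February 2022), C (11 July 2022), D (17 September 2022), F (6 January 2023), B (4 March 2023).
Because C would otherwise rank above F, the subordination swaps them.

A, E, F, D, C, B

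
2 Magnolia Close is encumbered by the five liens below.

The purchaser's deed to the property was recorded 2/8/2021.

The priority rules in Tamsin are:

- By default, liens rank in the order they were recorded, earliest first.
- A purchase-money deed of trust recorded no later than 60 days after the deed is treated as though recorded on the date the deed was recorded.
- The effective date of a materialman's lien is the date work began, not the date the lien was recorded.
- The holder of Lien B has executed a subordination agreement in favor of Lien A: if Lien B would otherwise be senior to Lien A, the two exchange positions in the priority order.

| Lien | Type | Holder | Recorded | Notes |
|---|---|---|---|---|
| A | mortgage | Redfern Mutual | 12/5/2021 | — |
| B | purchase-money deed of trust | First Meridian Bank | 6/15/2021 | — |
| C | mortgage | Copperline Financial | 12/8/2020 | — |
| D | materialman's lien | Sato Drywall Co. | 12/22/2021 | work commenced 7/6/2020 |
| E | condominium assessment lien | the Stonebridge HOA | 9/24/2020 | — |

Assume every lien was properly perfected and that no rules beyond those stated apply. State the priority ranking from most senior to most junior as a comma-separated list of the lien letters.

D, E, C, A, B

Adjusting effective dates: B was recorded 127 days after the deed — beyond 60 days — so no relation-back applies; D is treated as recorded 7/6/2020, the work-commencement date.
Sorted by effective date: D (7/6/2020), E (9/24/2020), C (12/8/2020), B (6/15/2021), A (12/5/2021).
B is senior to A before the subordination, so the two trade places.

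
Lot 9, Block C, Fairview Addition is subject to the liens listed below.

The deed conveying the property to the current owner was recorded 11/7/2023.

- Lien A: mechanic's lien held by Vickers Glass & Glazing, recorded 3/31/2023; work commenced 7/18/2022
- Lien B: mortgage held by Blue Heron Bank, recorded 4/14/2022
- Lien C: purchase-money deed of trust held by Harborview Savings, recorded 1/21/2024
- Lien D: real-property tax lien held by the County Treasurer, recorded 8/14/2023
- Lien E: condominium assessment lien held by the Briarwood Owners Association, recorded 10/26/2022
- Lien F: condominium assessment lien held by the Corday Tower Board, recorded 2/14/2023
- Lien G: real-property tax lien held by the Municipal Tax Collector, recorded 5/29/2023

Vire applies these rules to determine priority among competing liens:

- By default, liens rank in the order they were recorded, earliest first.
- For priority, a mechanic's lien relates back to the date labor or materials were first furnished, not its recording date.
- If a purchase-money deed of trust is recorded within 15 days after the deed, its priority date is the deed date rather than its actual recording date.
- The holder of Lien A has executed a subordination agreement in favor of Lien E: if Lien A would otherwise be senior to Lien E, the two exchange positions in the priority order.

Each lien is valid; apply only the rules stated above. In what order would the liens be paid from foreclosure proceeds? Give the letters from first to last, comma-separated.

B, E, A, F, G, D, C

Adjusting effective dates: A relates back to 7/18/2022 (work commenced); C was recorded 75 days after the deed, outside the 15-day window, so it keeps its recording date.
Sorted by effective date: B (4/14/2022), A (7/18/2022), E (10/26/2022), F (2/14/2023), G (5/29/2023), D (8/14/2023), C (1/21/2024).
A is senior to E before the subordination, so the two trade places.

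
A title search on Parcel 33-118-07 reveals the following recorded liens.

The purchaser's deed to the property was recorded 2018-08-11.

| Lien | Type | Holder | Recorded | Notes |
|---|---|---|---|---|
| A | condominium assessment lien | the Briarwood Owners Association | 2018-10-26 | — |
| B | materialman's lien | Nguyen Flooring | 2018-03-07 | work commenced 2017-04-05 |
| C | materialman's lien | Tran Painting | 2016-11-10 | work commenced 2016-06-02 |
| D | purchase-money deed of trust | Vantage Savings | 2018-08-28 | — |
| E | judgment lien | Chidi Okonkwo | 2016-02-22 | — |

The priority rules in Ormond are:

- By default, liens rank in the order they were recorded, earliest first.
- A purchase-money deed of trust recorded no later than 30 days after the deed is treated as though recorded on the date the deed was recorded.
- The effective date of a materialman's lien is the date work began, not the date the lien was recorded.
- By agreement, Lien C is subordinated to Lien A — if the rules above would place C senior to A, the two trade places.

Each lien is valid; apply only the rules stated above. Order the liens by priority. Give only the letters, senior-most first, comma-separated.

E, A, B, D, C

Effective dates after the stated exceptions: B's effective date is 2017-04-05, when work began; C is treated as recorded 2016-06-02, the work-commencement date; D relates back to the deed date 2018-08-11.
Sorted by effective date: E (2016-02-22), C (2016-06-02), B (2017-04-05), D (2018-08-11), A (2018-10-26).
C is senior to A before the subordination, so the two trade places.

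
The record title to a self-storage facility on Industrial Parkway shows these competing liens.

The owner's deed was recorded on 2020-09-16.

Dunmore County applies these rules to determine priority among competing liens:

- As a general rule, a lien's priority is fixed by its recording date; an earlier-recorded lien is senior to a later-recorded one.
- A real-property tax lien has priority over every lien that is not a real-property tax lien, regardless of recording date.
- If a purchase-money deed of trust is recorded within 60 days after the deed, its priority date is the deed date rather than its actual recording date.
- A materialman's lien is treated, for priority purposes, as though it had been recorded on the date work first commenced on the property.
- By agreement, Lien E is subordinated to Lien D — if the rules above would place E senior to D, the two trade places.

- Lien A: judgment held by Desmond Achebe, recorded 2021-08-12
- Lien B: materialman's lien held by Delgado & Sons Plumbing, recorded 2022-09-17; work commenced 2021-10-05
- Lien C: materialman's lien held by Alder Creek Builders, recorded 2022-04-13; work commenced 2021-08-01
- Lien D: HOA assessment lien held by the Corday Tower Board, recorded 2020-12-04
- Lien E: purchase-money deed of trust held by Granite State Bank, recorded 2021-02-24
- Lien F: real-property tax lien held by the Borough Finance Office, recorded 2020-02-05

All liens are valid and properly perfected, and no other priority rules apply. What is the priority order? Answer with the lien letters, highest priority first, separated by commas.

Effective dates after the stated exceptions: B's effective date is 2021-10-05, when work began; C is treated as recorded 2021-08-01, the work-commencement date; E was recorded 161 days after the deed, outside the 60-day window, so it keeps its recording date.
As a real-property tax lien, F is senior to every other lien.
The other liens, earliest effective date first: D (2020-12-04), E (2021-02-24), C (2021-08-01), A (2021-08-12), B (2021-10-05).
Since E is not senior to D, the subordination leaves the order unchanged.

F, D, E, C, A, B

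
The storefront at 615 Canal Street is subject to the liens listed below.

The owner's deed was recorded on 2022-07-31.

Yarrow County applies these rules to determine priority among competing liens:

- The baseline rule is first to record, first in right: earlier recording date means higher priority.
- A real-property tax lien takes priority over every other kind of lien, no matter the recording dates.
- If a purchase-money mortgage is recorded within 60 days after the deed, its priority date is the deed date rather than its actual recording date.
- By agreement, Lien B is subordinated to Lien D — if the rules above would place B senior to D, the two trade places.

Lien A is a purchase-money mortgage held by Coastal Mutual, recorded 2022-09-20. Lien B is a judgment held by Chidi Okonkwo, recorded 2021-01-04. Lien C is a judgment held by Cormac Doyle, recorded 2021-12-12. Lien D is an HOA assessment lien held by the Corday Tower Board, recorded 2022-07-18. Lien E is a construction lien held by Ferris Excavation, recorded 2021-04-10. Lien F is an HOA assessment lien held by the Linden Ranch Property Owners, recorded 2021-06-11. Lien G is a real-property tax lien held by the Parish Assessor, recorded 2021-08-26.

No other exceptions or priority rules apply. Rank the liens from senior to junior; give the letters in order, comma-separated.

Effective dates: A's effective date is the deed date, 2022-07-31.
G is a real-property tax lien, so it outranks all other liens regardless of date.
Among the remaining liens, by effective date: B (2021-01-04), E (2021-04-10), F (2021-06-11), C (2021-12-12), D (2022-07-18), A (2022-07-31).
The subordination applies — B was senior to D — so B and D swap.

G, D, E, F, C, B, A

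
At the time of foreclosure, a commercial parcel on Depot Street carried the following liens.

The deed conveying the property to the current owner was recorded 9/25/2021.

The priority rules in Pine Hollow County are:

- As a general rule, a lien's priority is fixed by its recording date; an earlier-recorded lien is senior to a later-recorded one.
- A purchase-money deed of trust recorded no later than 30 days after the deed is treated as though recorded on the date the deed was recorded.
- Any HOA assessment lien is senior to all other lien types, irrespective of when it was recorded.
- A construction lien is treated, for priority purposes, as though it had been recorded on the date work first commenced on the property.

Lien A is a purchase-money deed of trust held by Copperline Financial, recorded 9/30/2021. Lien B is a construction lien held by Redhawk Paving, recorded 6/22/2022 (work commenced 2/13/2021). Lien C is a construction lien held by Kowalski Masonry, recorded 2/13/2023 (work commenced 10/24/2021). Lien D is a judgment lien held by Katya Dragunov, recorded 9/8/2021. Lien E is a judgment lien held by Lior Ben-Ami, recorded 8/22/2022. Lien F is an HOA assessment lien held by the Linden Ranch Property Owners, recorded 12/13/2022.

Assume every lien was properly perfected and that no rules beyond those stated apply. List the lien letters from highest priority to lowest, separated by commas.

F, B, D, A, C, E

Effective dates: A's effective date is the deed date, 9/25/2021; B relates back to 2/13/2021 (work commenced); C relates back to 10/24/2021 (work commenced).
As an HOA assessment lien, F is senior to every other lien.
Among the remaining liens, by effective date: B (2/13/2021), D (9/8/2021), A (9/25/2021), C (10/24/2021), E (8/22/2022).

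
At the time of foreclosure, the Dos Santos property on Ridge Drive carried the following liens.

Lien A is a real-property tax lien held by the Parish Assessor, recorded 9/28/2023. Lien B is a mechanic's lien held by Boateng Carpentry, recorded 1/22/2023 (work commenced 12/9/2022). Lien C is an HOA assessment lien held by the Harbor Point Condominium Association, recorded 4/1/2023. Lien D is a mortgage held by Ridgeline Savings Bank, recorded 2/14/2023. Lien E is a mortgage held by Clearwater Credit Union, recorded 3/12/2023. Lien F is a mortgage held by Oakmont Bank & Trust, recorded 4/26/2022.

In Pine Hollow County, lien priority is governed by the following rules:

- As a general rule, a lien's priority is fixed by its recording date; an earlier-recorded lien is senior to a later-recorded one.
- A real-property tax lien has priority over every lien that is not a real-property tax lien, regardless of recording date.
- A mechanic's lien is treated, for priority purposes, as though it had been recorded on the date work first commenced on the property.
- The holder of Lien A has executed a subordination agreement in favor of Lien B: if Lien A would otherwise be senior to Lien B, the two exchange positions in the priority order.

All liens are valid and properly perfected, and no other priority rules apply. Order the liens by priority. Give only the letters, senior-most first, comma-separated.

Adjusting effective dates: B is treated as recorded 12/9/2022, the work-commencement date.
A is a real-property tax lien, so it outranks all other liens regardless of date.
The other liens, earliest effective date first: F (4/26/2022), B (12/9/2022), D (2/14/2023), E (3/12/2023), C (4/1/2023).
A would otherwise be senior to B, so under the subordination agreement A and B exchange positions.

B, F, A, D, E, C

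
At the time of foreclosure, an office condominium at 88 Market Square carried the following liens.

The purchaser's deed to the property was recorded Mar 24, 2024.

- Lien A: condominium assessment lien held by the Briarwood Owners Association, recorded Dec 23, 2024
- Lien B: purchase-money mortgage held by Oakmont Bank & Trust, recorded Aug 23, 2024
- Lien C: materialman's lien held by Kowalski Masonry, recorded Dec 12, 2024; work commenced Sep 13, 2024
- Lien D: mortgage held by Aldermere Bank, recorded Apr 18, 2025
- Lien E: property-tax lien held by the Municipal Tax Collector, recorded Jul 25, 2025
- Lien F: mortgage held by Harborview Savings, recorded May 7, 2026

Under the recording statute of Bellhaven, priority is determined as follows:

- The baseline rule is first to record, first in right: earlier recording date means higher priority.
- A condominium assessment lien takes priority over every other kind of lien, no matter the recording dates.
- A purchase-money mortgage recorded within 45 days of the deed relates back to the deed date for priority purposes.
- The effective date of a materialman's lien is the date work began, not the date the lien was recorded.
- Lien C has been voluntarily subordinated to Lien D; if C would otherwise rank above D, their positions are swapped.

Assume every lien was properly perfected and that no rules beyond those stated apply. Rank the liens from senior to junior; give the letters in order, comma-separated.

A, B, D, C, E, F

Adjusting effective dates: B was recorded 152 days after the deed, outside the 45-day window, so it keeps its recording date; C relates back to Sep 13, 2024 (work commenced).
A is a condominium assessment lien, so it outranks all other liens regardless of date.
Among the remaining liens, by effective date: B (Aug 23, 2024), C (Sep 13, 2024), D (Apr 18, 2025), E (Jul 25, 2025), F (May 7, 2026).
Because C would otherwise rank above D, the subordination swaps them.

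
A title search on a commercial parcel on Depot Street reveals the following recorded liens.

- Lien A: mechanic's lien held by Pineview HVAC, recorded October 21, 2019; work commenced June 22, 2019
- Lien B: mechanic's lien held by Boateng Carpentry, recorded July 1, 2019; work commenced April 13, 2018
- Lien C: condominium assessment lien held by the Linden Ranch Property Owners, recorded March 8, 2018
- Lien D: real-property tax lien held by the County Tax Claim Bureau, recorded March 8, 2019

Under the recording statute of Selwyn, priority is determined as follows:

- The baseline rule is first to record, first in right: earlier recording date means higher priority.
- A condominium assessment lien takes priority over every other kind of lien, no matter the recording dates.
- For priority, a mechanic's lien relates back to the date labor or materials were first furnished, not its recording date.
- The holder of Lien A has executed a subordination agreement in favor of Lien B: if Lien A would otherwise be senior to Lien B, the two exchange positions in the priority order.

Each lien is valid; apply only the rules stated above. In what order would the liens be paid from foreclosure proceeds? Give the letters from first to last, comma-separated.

C, B, D, A

Adjusting effective dates: A is treated as recorded June 22, 2019, the work-commencement date; B relates back to April 13, 2018 (work commenced).
C is a condominium assessment lien and takes priority over every other lien.
Among the remaining liens, by effective date: B (April 13, 2018), D (March 8, 2019), A (June 22, 2019).
Since A is not senior to B, the subordination leaves the order unchanged.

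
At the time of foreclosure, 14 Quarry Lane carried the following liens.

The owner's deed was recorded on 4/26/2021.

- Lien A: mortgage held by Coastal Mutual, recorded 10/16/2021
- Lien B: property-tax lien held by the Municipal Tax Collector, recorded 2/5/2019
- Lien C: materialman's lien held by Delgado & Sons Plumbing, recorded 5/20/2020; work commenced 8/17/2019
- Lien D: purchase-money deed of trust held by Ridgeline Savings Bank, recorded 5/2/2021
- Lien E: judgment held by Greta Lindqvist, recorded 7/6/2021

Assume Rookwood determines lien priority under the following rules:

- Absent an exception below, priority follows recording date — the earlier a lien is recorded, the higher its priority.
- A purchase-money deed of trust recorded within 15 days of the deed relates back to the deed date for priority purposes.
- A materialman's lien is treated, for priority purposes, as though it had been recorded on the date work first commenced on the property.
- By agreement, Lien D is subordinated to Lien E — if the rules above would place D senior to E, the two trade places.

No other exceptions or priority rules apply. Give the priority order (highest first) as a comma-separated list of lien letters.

B, C, E, D, A

First, effective dates: C is treated as recorded 8/17/2019, the work-commencement date; D relates back to the deed date 4/26/2021.
By effective date, earliest first: B (2/5/2019), C (8/17/2019), D (4/26/2021), E (7/6/2021), A (10/16/2021).
D would otherwise be senior to E, so under the subordination agreement D and E exchange positions.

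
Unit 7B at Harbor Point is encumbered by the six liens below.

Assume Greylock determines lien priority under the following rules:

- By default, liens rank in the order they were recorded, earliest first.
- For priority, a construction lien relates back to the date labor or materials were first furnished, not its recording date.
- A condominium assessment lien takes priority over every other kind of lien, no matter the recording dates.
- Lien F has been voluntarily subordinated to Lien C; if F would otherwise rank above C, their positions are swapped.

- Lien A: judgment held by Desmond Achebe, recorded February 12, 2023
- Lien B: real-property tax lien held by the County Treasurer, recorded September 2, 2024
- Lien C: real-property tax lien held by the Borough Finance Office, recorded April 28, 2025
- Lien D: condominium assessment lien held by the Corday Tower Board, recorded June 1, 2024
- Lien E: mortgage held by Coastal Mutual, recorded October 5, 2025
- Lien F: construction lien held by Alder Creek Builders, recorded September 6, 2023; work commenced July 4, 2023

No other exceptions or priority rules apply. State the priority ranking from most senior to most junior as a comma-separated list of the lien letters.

Effective dates: F is treated as recorded July 4, 2023, the work-commencement date.
D is a condominium assessment lien, so it outranks all other liens regardless of date.
The other liens, earliest effective date first: A (February 12, 2023), F (July 4, 2023), B (September 2, 2024), C (April 28, 2025), E (October 5, 2025).
F would otherwise be senior to C, so under the subordination agreement F and C exchange positions.

D, A, C, B, F, E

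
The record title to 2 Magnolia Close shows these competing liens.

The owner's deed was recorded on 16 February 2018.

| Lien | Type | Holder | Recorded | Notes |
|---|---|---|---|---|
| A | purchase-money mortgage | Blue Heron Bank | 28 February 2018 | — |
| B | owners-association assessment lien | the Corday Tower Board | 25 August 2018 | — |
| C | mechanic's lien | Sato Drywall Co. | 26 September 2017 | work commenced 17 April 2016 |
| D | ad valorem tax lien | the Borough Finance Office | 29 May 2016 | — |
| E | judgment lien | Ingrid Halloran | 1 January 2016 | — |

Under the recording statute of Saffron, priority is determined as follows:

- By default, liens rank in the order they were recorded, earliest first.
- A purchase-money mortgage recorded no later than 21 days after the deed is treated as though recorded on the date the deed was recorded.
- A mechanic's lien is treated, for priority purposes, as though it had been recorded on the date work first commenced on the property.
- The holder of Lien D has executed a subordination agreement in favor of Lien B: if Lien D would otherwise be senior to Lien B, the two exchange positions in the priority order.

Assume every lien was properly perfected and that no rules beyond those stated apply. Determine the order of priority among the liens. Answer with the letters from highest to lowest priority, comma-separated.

First, effective dates: A was recorded within the 21-day window, so its effective date is the deed date 16 February 2018; C relates back to 17 April 2016 (work commenced).
Ordering by effective date: E (1 January 2016), C (17 April 2016), D (29 May 2016), A (16 February 2018), B (25 August 2018).
The subordination applies — D was senior to B — so D and B swap.

E, C, B, A, D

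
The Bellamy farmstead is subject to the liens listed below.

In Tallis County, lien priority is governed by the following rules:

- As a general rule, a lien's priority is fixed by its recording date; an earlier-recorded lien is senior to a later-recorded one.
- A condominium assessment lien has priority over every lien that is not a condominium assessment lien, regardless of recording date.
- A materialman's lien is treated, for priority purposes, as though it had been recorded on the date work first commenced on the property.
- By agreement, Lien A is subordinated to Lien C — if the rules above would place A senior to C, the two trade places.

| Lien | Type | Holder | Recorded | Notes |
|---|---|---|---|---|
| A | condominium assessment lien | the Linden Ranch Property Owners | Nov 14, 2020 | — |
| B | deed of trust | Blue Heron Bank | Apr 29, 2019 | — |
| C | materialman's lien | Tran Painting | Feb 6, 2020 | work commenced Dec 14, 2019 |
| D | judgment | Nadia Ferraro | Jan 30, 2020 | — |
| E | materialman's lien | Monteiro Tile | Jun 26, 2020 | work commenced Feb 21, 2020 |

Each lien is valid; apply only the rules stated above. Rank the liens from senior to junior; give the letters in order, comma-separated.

Effective dates: C's effective date is Dec 14, 2019, when work began; E's effective date is Feb 21, 2020, when work began.
A is a condominium assessment lien, so it outranks all other liens regardless of date.
The other liens, earliest effective date first: B (Apr 29, 2019), C (Dec 14, 2019), D (Jan 30, 2020), E (Feb 21, 2020).
The subordination applies — A was senior to C — so A and C swap.

C, B, A, D, E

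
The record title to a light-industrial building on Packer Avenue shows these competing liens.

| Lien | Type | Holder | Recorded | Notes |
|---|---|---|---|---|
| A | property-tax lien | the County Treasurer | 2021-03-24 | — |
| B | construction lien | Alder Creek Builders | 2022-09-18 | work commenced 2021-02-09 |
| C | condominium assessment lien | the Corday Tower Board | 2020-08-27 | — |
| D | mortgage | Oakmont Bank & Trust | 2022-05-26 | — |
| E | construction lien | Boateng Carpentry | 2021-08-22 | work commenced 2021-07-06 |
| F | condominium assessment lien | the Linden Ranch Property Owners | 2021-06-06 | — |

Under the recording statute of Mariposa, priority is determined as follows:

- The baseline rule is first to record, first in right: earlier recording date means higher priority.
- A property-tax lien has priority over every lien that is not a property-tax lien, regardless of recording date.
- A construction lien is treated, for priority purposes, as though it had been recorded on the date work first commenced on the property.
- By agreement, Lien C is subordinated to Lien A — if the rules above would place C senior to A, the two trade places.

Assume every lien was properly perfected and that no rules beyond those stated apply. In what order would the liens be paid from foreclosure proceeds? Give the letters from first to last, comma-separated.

Effective dates: B's effective date is 2021-02-09, when work began; E's effective date is 2021-07-06, when work began.
As a property-tax lien, A is senior to every other lien.
Ordering the rest by effective date: C (2020-08-27), B (2021-02-09), F (2021-06-06), E (2021-07-06), D (2022-05-26).
Since C is not senior to A, the subordination leaves the order unchanged.

A, C, B, F, E, D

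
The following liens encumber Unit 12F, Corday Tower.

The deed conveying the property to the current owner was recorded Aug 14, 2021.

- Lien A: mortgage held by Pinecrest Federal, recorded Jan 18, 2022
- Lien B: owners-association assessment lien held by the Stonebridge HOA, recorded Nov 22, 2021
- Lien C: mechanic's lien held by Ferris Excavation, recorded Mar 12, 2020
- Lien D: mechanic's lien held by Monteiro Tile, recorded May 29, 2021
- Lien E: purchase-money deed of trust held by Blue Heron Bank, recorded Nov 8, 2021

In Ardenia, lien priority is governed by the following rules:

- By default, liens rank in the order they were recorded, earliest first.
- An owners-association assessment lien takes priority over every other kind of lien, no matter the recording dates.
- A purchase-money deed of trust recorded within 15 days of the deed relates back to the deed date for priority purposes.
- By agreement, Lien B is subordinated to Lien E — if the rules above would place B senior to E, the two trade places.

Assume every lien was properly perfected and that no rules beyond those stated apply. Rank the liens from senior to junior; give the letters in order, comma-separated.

Effective dates after the stated exceptions: E missed the 15-day window (86 days after the deed), so its recording date stands.
As an owners-association assessment lien, B is senior to every other lien.
Remaining liens by effective date: C (Mar 12, 2020), D (May 29, 2021), E (Nov 8, 2021), A (Jan 18, 2022).
B is senior to E before the subordination, so the two trade places.

E, C, D, B, A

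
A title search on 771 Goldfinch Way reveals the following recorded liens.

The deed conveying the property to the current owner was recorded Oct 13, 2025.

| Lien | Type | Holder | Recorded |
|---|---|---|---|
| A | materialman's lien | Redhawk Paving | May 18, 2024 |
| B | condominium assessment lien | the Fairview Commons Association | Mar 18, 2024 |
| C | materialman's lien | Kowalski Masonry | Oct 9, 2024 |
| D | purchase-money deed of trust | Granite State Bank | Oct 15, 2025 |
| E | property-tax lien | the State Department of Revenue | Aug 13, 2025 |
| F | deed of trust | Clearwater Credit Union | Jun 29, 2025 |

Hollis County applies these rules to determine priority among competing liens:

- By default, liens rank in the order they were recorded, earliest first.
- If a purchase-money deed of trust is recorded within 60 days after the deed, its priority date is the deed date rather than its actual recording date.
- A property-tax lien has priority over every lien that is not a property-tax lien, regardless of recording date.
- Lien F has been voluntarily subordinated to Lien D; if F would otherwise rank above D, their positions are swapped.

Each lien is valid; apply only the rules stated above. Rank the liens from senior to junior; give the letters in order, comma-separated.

Adjusting effective dates: D was recorded within the 60-day window, so its effective date is the deed date Oct 13, 2025.
E is a property-tax lien and takes priority over every other lien.
Among the remaining liens, by effective date: B (Mar 18, 2024), A (May 18, 2024), C (Oct 9, 2024), F (Jun 29, 2025), D (Oct 13, 2025).
The subordination applies — F was senior to D — so F and D swap.

E, B, A, C, D, F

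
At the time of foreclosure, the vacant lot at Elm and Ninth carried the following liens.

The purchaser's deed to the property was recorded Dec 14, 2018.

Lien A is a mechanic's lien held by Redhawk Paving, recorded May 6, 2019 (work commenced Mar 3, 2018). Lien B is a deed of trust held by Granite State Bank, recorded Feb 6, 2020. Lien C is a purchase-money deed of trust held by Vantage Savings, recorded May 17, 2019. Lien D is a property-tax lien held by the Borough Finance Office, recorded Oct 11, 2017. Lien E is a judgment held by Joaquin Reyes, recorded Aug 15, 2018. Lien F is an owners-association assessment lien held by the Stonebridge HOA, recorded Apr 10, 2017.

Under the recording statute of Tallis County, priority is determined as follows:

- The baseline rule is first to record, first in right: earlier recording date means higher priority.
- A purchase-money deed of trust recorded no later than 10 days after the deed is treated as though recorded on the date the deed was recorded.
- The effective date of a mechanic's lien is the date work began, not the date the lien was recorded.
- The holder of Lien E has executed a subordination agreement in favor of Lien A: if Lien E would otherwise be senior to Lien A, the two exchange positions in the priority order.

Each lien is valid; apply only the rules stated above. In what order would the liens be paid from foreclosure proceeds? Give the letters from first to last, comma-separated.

Effective dates: A's effective date is Mar 3, 2018, when work began; C was recorded 154 days after the deed, outside the 10-day window, so it keeps its recording date.
Sorted by effective date: F (Apr 10, 2017), D (Oct 11, 2017), A (Mar 3, 2018), E (Aug 15, 2018), C (May 17, 2019), B (Feb 6, 2020).
E is already junior to A, so the subordination agreement changes nothing.

F, D, A, E, C, B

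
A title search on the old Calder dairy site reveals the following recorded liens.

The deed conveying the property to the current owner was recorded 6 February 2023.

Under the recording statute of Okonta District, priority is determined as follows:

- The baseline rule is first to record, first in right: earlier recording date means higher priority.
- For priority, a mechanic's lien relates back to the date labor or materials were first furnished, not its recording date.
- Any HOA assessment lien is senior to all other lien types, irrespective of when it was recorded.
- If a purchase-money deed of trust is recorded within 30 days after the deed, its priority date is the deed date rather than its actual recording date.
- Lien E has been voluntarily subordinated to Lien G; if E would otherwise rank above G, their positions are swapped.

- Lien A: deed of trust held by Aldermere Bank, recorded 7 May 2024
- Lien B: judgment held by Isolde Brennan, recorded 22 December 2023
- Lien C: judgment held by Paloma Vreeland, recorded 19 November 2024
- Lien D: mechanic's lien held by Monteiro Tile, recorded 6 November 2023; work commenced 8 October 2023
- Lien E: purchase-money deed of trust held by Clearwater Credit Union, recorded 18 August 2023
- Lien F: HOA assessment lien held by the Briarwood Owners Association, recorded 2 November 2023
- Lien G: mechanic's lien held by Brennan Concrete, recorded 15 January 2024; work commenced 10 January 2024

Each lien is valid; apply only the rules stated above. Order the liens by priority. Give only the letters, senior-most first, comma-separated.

F, G, D, B, E, A, C

Adjusting effective dates: D relates back to 8 October 2023 (work commenced); E was recorded 193 days after the deed, outside the 30-day window, so it keeps its recording date; G relates back to 10 January 2024 (work commenced).
As an HOA assessment lien, F is senior to every other lien.
The other liens, earliest effective date first: E (18 August 2023), D (8 October 2023), B (22 December 2023), G (10 January 2024), A (7 May 2024), C (19 November 2024).
The subordination applies — E was senior to G — so E and G swap.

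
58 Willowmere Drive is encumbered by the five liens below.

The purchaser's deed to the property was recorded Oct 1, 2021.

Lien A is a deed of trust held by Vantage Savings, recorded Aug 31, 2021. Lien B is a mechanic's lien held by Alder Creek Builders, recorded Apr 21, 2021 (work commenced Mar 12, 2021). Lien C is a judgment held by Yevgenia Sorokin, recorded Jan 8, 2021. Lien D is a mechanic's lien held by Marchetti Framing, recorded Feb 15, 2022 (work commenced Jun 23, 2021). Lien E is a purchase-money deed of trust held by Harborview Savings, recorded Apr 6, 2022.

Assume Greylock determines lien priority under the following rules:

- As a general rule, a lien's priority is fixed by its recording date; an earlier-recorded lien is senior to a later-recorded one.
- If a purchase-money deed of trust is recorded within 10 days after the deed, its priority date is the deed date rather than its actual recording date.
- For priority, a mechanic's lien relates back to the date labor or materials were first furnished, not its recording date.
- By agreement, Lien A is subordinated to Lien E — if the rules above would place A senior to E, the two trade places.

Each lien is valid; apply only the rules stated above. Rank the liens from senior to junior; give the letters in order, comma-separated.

First, effective dates: B relates back to Mar 12, 2021 (work commenced); D's effective date is Jun 23, 2021, when work began; E was recorded 187 days after the deed — beyond 10 days — so no relation-back applies.
Ordering by effective date: C (Jan 8, 2021), B (Mar 12, 2021), D (Jun 23, 2021), A (Aug 31, 2021), E (Apr 6, 2022).
Because A would otherwise rank above E, the subordination swaps them.

C, B, D, E, A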